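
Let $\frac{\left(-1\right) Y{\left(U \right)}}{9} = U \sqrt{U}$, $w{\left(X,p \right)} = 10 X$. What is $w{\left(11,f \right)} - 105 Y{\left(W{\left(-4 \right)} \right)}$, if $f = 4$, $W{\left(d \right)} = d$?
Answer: $110 - 7560 i \approx 110.0 - 7560.0 i$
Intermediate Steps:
$Y{\left(U \right)} = - 9 U^{\frac{3}{2}}$ ($Y{\left(U \right)} = - 9 U \sqrt{U} = - 9 U^{\frac{3}{2}}$)
$w{\left(11,f \right)} - 105 Y{\left(W{\left(-4 \right)} \right)} = 10 \cdot 11 - 105 \left(- 9 \left(-4\right)^{\frac{3}{2}}\right) = 110 - 105 \left(- 9 \left(- 8 i\right)\right) = 110 - 105 \cdot 72 i = 110 - 7560 i$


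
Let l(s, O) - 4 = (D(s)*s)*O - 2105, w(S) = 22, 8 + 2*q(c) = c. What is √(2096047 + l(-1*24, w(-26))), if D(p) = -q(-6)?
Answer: 15*√9290 ≈ 1445.8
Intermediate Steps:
q(c) = -4 + c/2
D(p) = 7 (D(p) = -(-4 + (½)*(-6)) = -(-4 - 3) = -1*(-7) = 7)
l(s, O) = -2101 + 7*O*s (l(s, O) = 4 + ((7*s)*O - 2105) = 4 + (7*O*s - 2105) = 4 + (-2105 + 7*O*s) = -2101 + 7*O*s)
√(2096047 + l(-1*24, w(-26))) = √(2096047 + (-2101 + 7*22*(-1*24))) = √(2096047 + (-2101 + 7*22*(-24))) = √(2096047 + (-2101 - 3696)) = √(2096047 - 5797) = √2090250 = 15*√9290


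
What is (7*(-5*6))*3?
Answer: -630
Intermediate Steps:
(7*(-5*6))*3 = (7*(-30))*3 = -210*3 = -630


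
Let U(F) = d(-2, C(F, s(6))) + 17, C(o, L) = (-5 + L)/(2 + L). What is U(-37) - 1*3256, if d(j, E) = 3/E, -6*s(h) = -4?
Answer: -42131/13 ≈ -3240.8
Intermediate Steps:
s(h) = ⅔ (s(h) = -⅙*(-4) = ⅔)
C(o, L) = (-5 + L)/(2 + L)
U(F) = 197/13 (U(F) = 3/(((-5 + ⅔)/(2 + ⅔))) + 17 = 3/((-13/3/(8/3))) + 17 = 3/(((3/8)*(-13/3))) + 17 = 3/(-13/8) + 17 = 3*(-8/13) + 17 = -24/13 + 17 = 197/13)
U(-37) - 1*3256 = 197/13 - 1*3256 = 197/13 - 3256 = -42131/13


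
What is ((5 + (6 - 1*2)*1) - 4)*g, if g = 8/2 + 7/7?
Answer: 25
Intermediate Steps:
g = 5 (g = 8*(1/2) + 7*(1/7) = 4 + 1 = 5)
((5 + (6 - 1*2)*1) - 4)*g = ((5 + (6 - 1*2)*1) - 4)*5 = ((5 + (6 - 2)*1) - 4)*5 = ((5 + 4*1) - 4)*5 = ((5 + 4) - 4)*5 = (9 - 4)*5 = 5*5 = 25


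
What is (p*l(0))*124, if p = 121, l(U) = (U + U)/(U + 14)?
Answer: 0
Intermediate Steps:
l(U) = 2*U/(14 + U) (l(U) = (2*U)/(14 + U) = 2*U/(14 + U))
(p*l(0))*124 = (121*(2*0/(14 + 0)))*124 = (121*(2*0/14))*124 = (121*(2*0*(1/14)))*124 = (121*0)*124 = 0*124 = 0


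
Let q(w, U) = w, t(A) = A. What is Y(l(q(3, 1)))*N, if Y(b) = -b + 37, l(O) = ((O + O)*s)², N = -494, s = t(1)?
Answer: -494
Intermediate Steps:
s = 1
l(O) = 4*O² (l(O) = ((O + O)*1)² = ((2*O)*1)² = (2*O)² = 4*O²)
Y(b) = 37 - b
Y(l(q(3, 1)))*N = (37 - 4*3²)*(-494) = (37 - 4*9)*(-494) = (37 - 1*36)*(-494) = (37 - 36)*(-494) = 1*(-494) = -494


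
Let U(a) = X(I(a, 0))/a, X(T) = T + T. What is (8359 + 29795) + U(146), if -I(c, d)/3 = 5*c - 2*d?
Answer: 38124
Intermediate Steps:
I(c, d) = -15*c + 6*d (I(c, d) = -3*(5*c - 2*d) = -3*(-2*d + 5*c) = -15*c + 6*d)
X(T) = 2*T
U(a) = -30 (U(a) = (2*(-15*a + 6*0))/a = (2*(-15*a + 0))/a = (2*(-15*a))/a = (-30*a)/a = -30)
(8359 + 29795) + U(146) = (8359 + 29795) - 30 = 38154 - 30 = 38124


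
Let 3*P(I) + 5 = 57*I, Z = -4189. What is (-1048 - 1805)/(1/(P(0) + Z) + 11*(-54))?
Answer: 11955972/2489257 ≈ 4.8030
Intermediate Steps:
P(I) = -5/3 + 19*I (P(I) = -5/3 + (57*I)/3 = -5/3 + 19*I)
(-1048 - 1805)/(1/(P(0) + Z) + 11*(-54)) = (-1048 - 1805)/(1/((-5/3 + 19*0) - 4189) + 11*(-54)) = -2853/(1/((-5/3 + 0) - 4189) - 594) = -2853/(1/(-5/3 - 4189) - 594) = -2853/(1/(-12572/3) - 594) = -2853/(-3/12572 - 594) = -2853/(-7467771/12572) = -2853*(-12572/7467771) = 11955972/2489257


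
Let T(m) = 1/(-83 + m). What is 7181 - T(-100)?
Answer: 1314124/183 ≈ 7181.0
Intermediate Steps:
7181 - T(-100) = 7181 - 1/(-83 - 100) = 7181 - 1/(-183) = 7181 - 1*(-1/183) = 7181 + 1/183 = 1314124/183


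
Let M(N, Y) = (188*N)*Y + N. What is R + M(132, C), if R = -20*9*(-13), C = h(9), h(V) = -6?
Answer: -146424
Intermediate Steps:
C = -6
R = 2340 (R = -180*(-13) = 2340)
M(N, Y) = N + 188*N*Y (M(N, Y) = 188*N*Y + N = N + 188*N*Y)
R + M(132, C) = 2340 + 132*(1 + 188*(-6)) = 2340 + 132*(1 - 1128) = 2340 + 132*(-1127) = 2340 - 148764 = -146424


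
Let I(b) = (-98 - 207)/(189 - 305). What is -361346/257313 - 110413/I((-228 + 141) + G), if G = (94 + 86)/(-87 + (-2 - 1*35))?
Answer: -3295751441734/78480465 ≈ -41995.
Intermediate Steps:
G = -45/31 (G = 180/(-87 + (-2 - 35)) = 180/(-87 - 37) = 180/(-124) = 180*(-1/124) = -45/31 ≈ -1.4516)
I(b) = 305/116 (I(b) = -305/(-116) = -305*(-1/116) = 305/116)
-361346/257313 - 110413/I((-228 + 141) + G) = -361346/257313 - 110413/305/116 = -361346*1/257313 - 110413*116/305 = -361346/257313 - 12807908/305 = -3295751441734/78480465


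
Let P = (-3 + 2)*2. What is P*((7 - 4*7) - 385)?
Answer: 812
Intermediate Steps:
P = -2 (P = -1*2 = -2)
P*((7 - 4*7) - 385) = -2*((7 - 4*7) - 385) = -2*((7 - 28) - 385) = -2*(-21 - 385) = -2*(-406) = 812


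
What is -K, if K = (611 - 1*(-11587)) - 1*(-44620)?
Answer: -56818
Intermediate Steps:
K = 56818 (K = (611 + 11587) + 44620 = 12198 + 44620 = 56818)
-K = -1*56818 = -56818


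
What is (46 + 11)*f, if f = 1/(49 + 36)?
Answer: 57/85 ≈ 0.67059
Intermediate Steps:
f = 1/85 ≈ 0.011765
(46 + 11)*f = (46 + 11)*(1/85) = 57*(1/85) = 57/85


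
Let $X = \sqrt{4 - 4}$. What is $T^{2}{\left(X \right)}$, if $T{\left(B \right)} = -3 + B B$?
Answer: $9$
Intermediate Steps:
$X = 0$ ($X = \sqrt{0} = 0$)
$T{\left(B \right)} = -3 + B^{2}$
$T^{2}{\left(X \right)} = \left(-3 + 0^{2}\right)^{2} = \left(-3 + 0\right)^{2} = \left(-3\right)^{2} = 9$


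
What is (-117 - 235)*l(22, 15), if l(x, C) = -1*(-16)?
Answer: -5632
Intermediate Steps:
l(x, C) = 16
(-117 - 235)*l(22, 15) = (-117 - 235)*16 = -352*16 = -5632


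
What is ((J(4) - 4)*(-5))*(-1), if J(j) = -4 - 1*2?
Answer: -50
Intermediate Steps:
J(j) = -6 (J(j) = -4 - 2 = -6)
((J(4) - 4)*(-5))*(-1) = ((-6 - 4)*(-5))*(-1) = -10*(-5)*(-1) = 50*(-1) = -50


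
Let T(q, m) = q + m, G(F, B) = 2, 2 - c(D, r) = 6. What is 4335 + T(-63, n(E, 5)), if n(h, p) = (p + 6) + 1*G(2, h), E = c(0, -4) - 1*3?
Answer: 4285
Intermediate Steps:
c(D, r) = -4 (c(D, r) = 2 - 1*6 = 2 - 6 = -4)
E = -7 (E = -4 - 1*3 = -4 - 3 = -7)
n(h, p) = 8 + p (n(h, p) = (p + 6) + 1*2 = (6 + p) + 2 = 8 + p)
T(q, m) = m + q
4335 + T(-63, n(E, 5)) = 4335 + ((8 + 5) - 63) = 4335 + (13 - 63) = 4335 - 50 = 4285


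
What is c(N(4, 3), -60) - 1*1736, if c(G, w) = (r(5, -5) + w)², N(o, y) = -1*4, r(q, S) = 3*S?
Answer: 3889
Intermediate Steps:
N(o, y) = -4
c(G, w) = (-15 + w)² (c(G, w) = (3*(-5) + w)² = (-15 + w)²)
c(N(4, 3), -60) - 1*1736 = (-15 - 60)² - 1*1736 = (-75)² - 1736 = 5625 - 1736 = 3889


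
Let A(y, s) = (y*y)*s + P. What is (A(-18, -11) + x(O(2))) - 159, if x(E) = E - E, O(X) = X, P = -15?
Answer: -3738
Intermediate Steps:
x(E) = 0
A(y, s) = -15 + s*y² (A(y, s) = (y*y)*s - 15 = y²*s - 15 = s*y² - 15 = -15 + s*y²)
(A(-18, -11) + x(O(2))) - 159 = ((-15 - 11*(-18)²) + 0) - 159 = ((-15 - 11*324) + 0) - 159 = ((-15 - 3564) + 0) - 159 = (-3579 + 0) - 159 = -3579 - 159 = -3738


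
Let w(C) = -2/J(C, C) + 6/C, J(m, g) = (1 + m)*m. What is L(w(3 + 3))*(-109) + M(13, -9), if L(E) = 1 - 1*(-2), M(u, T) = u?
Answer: -314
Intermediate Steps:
J(m, g) = m*(1 + m)
w(C) = 6/C - 2/(C*(1 + C)) (w(C) = -2*1/(C*(1 + C)) + 6/C = -2/(C*(1 + C)) + 6/C = 6/C - 2/(C*(1 + C)))
L(E) = 3 (L(E) = 1 + 2 = 3)
L(w(3 + 3))*(-109) + M(13, -9) = 3*(-109) + 13 = -327 + 13 = -314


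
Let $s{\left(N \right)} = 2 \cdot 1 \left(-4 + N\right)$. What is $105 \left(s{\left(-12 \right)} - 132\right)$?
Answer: $-17220$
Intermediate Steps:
$s{\left(N \right)} = -8 + 2 N$ ($s{\left(N \right)} = 2 \left(-4 + N\right) = -8 + 2 N$)
$105 \left(s{\left(-12 \right)} - 132\right) = 105 \left(\left(-8 + 2 \left(-12\right)\right) - 132\right) = 105 \left(\left(-8 - 24\right) - 132\right) = 105 \left(-32 - 132\right) = 105 \left(-164\right) = -17220$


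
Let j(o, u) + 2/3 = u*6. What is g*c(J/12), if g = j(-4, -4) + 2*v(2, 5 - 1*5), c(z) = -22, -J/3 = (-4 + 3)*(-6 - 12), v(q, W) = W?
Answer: 1628/3 ≈ 542.67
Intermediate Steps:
J = -54 (J = -3*(-4 + 3)*(-6 - 12) = -(-3)*(-18) = -3*18 = -54)
j(o, u) = -2/3 + 6*u (j(o, u) = -2/3 + u*6 = -2/3 + 6*u)
g = -74/3 (g = (-2/3 + 6*(-4)) + 2*(5 - 1*5) = (-2/3 - 24) + 2*(5 - 5) = -74/3 + 2*0 = -74/3 + 0 = -74/3 ≈ -24.667)
g*c(J/12) = -74/3*(-22) = 1628/3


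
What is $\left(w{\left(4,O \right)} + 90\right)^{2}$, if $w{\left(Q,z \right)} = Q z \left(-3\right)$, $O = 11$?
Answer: $1764$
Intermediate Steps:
$w{\left(Q,z \right)} = - 3 Q z$
$\left(w{\left(4,O \right)} + 90\right)^{2} = \left(\left(-3\right) 4 \cdot 11 + 90\right)^{2} = \left(-132 + 90\right)^{2} = \left(-42\right)^{2} = 1764$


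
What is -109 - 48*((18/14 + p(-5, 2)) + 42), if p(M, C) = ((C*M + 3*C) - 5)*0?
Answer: -15307/7 ≈ -2186.7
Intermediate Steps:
p(M, C) = 0 (p(M, C) = ((3*C + C*M) - 5)*0 = (-5 + 3*C + C*M)*0 = 0)
-109 - 48*((18/14 + p(-5, 2)) + 42) = -109 - 48*((18/14 + 0) + 42) = -109 - 48*((18*(1/14) + 0) + 42) = -109 - 48*((9/7 + 0) + 42) = -109 - 48*(9/7 + 42) = -109 - 48*303/7 = -109 - 14544/7 = -15307/7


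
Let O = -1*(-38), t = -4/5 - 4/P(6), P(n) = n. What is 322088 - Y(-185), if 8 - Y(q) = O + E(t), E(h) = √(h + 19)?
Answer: 322118 + √3945/15 ≈ 3.2212e+5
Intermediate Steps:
t = -22/15 (t = -4/5 - 4/6 = -4*⅕ - 4*⅙ = -⅘ - ⅔ = -22/15 ≈ -1.4667)
E(h) = √(19 + h)
O = 38
Y(q) = -30 - √3945/15 (Y(q) = 8 - (38 + √(19 - 22/15)) = 8 - (38 + √(263/15)) = 8 - (38 + √3945/15) = 8 + (-38 - √3945/15) = -30 - √3945/15)
322088 - Y(-185) = 322088 - (-30 - √3945/15) = 322088 + (30 + √3945/15) = 322118 + √3945/15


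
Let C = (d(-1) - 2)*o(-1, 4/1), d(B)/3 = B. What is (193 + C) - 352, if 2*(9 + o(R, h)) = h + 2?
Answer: -129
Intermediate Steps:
o(R, h) = -8 + h/2 (o(R, h) = -9 + (h + 2)/2 = -9 + (2 + h)/2 = -9 + (1 + h/2) = -8 + h/2)
d(B) = 3*B
C = 30 (C = (3*(-1) - 2)*(-8 + (4/1)/2) = (-3 - 2)*(-8 + (4*1)/2) = -5*(-8 + (½)*4) = -5*(-8 + 2) = -5*(-6) = 30)
(193 + C) - 352 = (193 + 30) - 352 = 223 - 352 = -129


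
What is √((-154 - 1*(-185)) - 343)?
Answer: 2*I*√78 ≈ 17.664*I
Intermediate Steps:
√((-154 - 1*(-185)) - 343) = √((-154 + 185) - 343) = √(31 - 343) = √(-312) = 2*I*√78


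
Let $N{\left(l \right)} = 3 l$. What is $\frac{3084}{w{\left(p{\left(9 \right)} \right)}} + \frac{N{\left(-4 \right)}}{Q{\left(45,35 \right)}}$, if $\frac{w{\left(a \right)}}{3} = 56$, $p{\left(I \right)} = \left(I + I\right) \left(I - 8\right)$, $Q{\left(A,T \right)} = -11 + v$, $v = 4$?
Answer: $\frac{281}{14} \approx 20.071$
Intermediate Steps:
$Q{\left(A,T \right)} = -7$ ($Q{\left(A,T \right)} = -11 + 4 = -7$)
$p{\left(I \right)} = 2 I \left(-8 + I\right)$
$w{\left(a \right)} = 168$ ($w{\left(a \right)} = 3 \cdot 56 = 168$)
$\frac{3084}{w{\left(p{\left(9 \right)} \right)}} + \frac{N{\left(-4 \right)}}{Q{\left(45,35 \right)}} = \frac{3084}{168} + \frac{3 \left(-4\right)}{-7} = 3084 \cdot \frac{1}{168} - - \frac{12}{7} = \frac{257}{14} + \frac{12}{7} = \frac{281}{14}$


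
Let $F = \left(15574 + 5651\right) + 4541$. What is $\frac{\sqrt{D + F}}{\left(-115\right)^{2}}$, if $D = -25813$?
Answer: $\frac{i \sqrt{47}}{13225} \approx 0.00051839 i$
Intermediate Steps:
$F = 25766$ ($F = 21225 + 4541 = 25766$)
$\frac{\sqrt{D + F}}{\left(-115\right)^{2}} = \frac{\sqrt{-25813 + 25766}}{\left(-115\right)^{2}} = \frac{\sqrt{-47}}{13225} = i \sqrt{47} \cdot \frac{1}{13225} = \frac{i \sqrt{47}}{13225}$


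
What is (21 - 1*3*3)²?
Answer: 144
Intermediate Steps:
(21 - 1*3*3)² = (21 - 3*3)² = (21 - 9)² = 12² = 144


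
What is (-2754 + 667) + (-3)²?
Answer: -2078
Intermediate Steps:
(-2754 + 667) + (-3)² = -2087 + 9 = -2078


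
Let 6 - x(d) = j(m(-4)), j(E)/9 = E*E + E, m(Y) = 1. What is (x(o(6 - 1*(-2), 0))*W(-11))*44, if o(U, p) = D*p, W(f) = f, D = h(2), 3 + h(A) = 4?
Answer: 5808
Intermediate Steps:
h(A) = 1 (h(A) = -3 + 4 = 1)
D = 1
j(E) = 9*E + 9*E² (j(E) = 9*(E*E + E) = 9*(E² + E) = 9*(E + E²) = 9*E + 9*E²)
o(U, p) = p (o(U, p) = 1*p = p)
x(d) = -12 (x(d) = 6 - 9*(1 + 1) = 6 - 9*2 = 6 - 1*18 = 6 - 18 = -12)
(x(o(6 - 1*(-2), 0))*W(-11))*44 = -12*(-11)*44 = 132*44 = 5808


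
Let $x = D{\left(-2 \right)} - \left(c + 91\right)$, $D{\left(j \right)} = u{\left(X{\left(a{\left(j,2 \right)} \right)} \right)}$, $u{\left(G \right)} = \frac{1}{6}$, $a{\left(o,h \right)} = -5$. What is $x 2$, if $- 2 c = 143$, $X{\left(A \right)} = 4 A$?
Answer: $- \frac{116}{3} \approx -38.667$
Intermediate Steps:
$c = - \frac{143}{2}$ ($c = \left(- \frac{1}{2}\right) 143 = - \frac{143}{2} \approx -71.5$)
$u{\left(G \right)} = \frac{1}{6}$
$D{\left(j \right)} = \frac{1}{6}$
$x = - \frac{58}{3}$ ($x = \frac{1}{6} - \left(- \frac{143}{2} + 91\right) = \frac{1}{6} - \frac{39}{2} = - \frac{58}{3} \approx -19.333$)
$x 2 = \left(- \frac{58}{3}\right) 2 = - \frac{116}{3}$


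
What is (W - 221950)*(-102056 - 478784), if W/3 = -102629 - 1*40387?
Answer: 378125678320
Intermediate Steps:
W = -429048 (W = 3*(-102629 - 1*40387) = 3*(-102629 - 40387) = 3*(-143016) = -429048)
(W - 221950)*(-102056 - 478784) = (-429048 - 221950)*(-102056 - 478784) = -650998*(-580840) = 378125678320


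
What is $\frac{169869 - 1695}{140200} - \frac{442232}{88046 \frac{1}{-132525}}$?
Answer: $\frac{15444901462797}{23203100} \approx 6.6564 \cdot 10^{5}$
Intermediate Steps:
$\frac{169869 - 1695}{140200} - \frac{442232}{88046 \frac{1}{-132525}} = 168174 \cdot \frac{1}{140200} - \frac{442232}{88046 \left(- \frac{1}{132525}\right)} = \frac{84087}{70100} - \frac{442232}{- \frac{4634}{6975}} = \frac{84087}{70100} - - \frac{220326300}{331} = \frac{84087}{70100} + \frac{220326300}{331} = \frac{15444901462797}{23203100}$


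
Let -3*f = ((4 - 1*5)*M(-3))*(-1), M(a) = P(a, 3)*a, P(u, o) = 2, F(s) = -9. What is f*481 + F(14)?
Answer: 953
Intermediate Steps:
M(a) = 2*a
f = 2 (f = -(4 - 1*5)*(2*(-3))*(-1)/3 = -(4 - 5)*(-6)*(-1)/3 = -(-1*(-6))*(-1)/3 = -2*(-1) = -⅓*(-6) = 2)
f*481 + F(14) = 2*481 - 9 = 962 - 9 = 953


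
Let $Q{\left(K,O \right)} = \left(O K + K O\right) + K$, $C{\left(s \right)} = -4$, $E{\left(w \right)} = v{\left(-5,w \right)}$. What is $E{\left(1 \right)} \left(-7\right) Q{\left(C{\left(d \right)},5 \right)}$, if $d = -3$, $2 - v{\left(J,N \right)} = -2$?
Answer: $1232$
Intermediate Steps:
$v{\left(J,N \right)} = 4$ ($v{\left(J,N \right)} = 2 - -2 = 2 + 2 = 4$)
$E{\left(w \right)} = 4$
$Q{\left(K,O \right)} = K + 2 K O$ ($Q{\left(K,O \right)} = \left(K O + K O\right) + K = 2 K O + K = K + 2 K O$)
$E{\left(1 \right)} \left(-7\right) Q{\left(C{\left(d \right)},5 \right)} = 4 \left(-7\right) \left(- 4 \left(1 + 2 \cdot 5\right)\right) = - 28 \left(- 4 \left(1 + 10\right)\right) = - 28 \left(\left(-4\right) 11\right) = \left(-28\right) \left(-44\right) = 1232$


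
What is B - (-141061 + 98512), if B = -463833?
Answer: -421284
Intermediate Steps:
B - (-141061 + 98512) = -463833 - (-141061 + 98512) = -463833 - 1*(-42549) = -463833 + 42549 = -421284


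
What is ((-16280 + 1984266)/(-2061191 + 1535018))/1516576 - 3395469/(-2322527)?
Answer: 1354758172117255145/926666608059379248 ≈ 1.4620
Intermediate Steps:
((-16280 + 1984266)/(-2061191 + 1535018))/1516576 - 3395469/(-2322527) = (1967986/(-526173))*(1/1516576) - 3395469*(-1/2322527) = (1967986*(-1/526173))*(1/1516576) + 3395469/2322527 = -1967986/526173*1/1516576 + 3395469/2322527 = -983993/398990671824 + 3395469/2322527 = 1354758172117255145/926666608059379248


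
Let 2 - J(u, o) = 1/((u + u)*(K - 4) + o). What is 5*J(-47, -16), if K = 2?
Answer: 1715/172 ≈ 9.9709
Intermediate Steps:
J(u, o) = 2 - 1/(o - 4*u) (J(u, o) = 2 - 1/((u + u)*(2 - 4) + o) = 2 - 1/((2*u)*(-2) + o) = 2 - 1/(-4*u + o) = 2 - 1/(o - 4*u))
5*J(-47, -16) = 5*((-1 - 8*(-47) + 2*(-16))/(-16 - 4*(-47))) = 5*((-1 + 376 - 32)/(-16 + 188)) = 5*(343/172) = 1715/172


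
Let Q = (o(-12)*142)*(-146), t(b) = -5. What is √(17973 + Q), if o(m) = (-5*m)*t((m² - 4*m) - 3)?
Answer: √6237573 ≈ 2497.5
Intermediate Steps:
o(m) = 25*m (o(m) = -5*m*(-5) = 25*m)
Q = 6219600 (Q = ((25*(-12))*142)*(-146) = -300*142*(-146) = -42600*(-146) = 6219600)
√(17973 + Q) = √(17973 + 6219600) = √6237573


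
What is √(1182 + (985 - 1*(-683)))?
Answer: 5*√114 ≈ 53.385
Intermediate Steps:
√(1182 + (985 - 1*(-683))) = √(1182 + (985 + 683)) = √(1182 + 1668) = √2850 = 5*√114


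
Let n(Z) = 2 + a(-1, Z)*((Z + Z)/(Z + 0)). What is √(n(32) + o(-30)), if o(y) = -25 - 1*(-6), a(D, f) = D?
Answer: I*√19 ≈ 4.3589*I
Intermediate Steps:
o(y) = -19 (o(y) = -25 + 6 = -19)
n(Z) = 0 (n(Z) = 2 - (Z + Z)/(Z + 0) = 2 - 2*Z/Z = 2 - 1*2 = 2 - 2 = 0)
√(n(32) + o(-30)) = √(0 - 19) = √(-19) = I*√19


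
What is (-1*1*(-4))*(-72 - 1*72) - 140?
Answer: -716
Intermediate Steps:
(-1*1*(-4))*(-72 - 1*72) - 140 = (-1*(-4))*(-72 - 72) - 140 = 4*(-144) - 140 = -576 - 140 = -716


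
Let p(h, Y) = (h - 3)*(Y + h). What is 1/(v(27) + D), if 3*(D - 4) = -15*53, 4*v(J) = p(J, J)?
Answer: 1/63 ≈ 0.015873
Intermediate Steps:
p(h, Y) = (-3 + h)*(Y + h)
v(J) = J²/2 - 3*J/2 (v(J) = (J² - 3*J - 3*J + J*J)/4 = (J² - 3*J - 3*J + J²)/4 = (-6*J + 2*J²)/4 = J²/2 - 3*J/2)
D = -261 (D = 4 + (-15*53)/3 = 4 + (⅓)*(-795) = 4 - 265 = -261)
1/(v(27) + D) = 1/((½)*27*(-3 + 27) - 261) = 1/((½)*27*24 - 261) = 1/(324 - 261) = 1/63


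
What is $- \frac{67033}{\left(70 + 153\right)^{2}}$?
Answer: $- \frac{67033}{49729} \approx -1.348$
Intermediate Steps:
$- \frac{67033}{\left(70 + 153\right)^{2}} = - \frac{67033}{223^{2}} = - \frac{67033}{49729}$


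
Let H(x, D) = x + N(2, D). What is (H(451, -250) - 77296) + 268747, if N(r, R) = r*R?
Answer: 191402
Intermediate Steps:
N(r, R) = R*r
H(x, D) = x + 2*D (H(x, D) = x + D*2 = x + 2*D)
(H(451, -250) - 77296) + 268747 = ((451 + 2*(-250)) - 77296) + 268747 = ((451 - 500) - 77296) + 268747 = (-49 - 77296) + 268747 = -77345 + 268747 = 191402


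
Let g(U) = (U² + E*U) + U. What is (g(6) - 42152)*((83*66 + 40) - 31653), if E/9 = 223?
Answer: 785827180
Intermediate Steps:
E = 2007 (E = 9*223 = 2007)
g(U) = U² + 2008*U (g(U) = (U² + 2007*U) + U = U² + 2008*U)
(g(6) - 42152)*((83*66 + 40) - 31653) = (6*(2008 + 6) - 42152)*((83*66 + 40) - 31653) = (6*2014 - 42152)*((5478 + 40) - 31653) = (12084 - 42152)*(5518 - 31653) = -30068*(-26135) = 785827180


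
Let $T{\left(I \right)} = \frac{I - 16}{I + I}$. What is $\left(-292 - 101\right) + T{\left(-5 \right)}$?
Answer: $- \frac{3909}{10} \approx -390.9$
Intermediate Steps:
$T{\left(I \right)} = \frac{-16 + I}{2 I}$
$\left(-292 - 101\right) + T{\left(-5 \right)} = \left(-292 - 101\right) + \frac{-16 - 5}{2 \left(-5\right)} = -393 + \frac{1}{2} \left(- \frac{1}{5}\right) \left(-21\right) = -393 + \frac{21}{10} = - \frac{3909}{10}$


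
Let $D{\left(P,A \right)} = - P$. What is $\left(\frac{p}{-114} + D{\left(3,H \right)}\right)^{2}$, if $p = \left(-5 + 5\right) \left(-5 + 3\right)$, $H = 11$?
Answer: $9$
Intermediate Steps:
$p = 0$ ($p = 0 \left(-2\right) = 0$)
$\left(\frac{p}{-114} + D{\left(3,H \right)}\right)^{2} = \left(\frac{0}{-114} - 3\right)^{2} = \left(0 \left(- \frac{1}{114}\right) - 3\right)^{2} = \left(0 - 3\right)^{2} = \left(-3\right)^{2} = 9$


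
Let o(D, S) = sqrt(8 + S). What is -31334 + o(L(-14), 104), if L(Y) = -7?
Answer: -31334 + 4*sqrt(7) ≈ -31323.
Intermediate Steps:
-31334 + o(L(-14), 104) = -31334 + sqrt(8 + 104) = -31334 + sqrt(112) = -31334 + 4*sqrt(7)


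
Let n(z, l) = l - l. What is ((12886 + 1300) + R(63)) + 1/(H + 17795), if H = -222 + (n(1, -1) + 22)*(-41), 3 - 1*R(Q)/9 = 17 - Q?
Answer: 243846718/16671 ≈ 14627.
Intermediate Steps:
n(z, l) = 0
R(Q) = -126 + 9*Q (R(Q) = 27 - 9*(17 - Q) = 27 + (-153 + 9*Q) = -126 + 9*Q)
H = -1124 (H = -222 + (0 + 22)*(-41) = -222 + 22*(-41) = -222 - 902 = -1124)
((12886 + 1300) + R(63)) + 1/(H + 17795) = ((12886 + 1300) + (-126 + 9*63)) + 1/(-1124 + 17795) = (14186 + (-126 + 567)) + 1/16671 = (14186 + 441) + 1/16671 = 14627 + 1/16671 = 243846718/16671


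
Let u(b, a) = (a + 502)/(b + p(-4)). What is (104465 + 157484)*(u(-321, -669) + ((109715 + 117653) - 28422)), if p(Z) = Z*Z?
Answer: 15894724000453/305 ≈ 5.2114e+10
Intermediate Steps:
p(Z) = Z²
u(b, a) = (502 + a)/(16 + b) (u(b, a) = (a + 502)/(b + (-4)²) = (502 + a)/(b + 16) = (502 + a)/(16 + b))
(104465 + 157484)*(u(-321, -669) + ((109715 + 117653) - 28422)) = (104465 + 157484)*((502 - 669)/(16 - 321) + ((109715 + 117653) - 28422)) = 261949*(-167/(-305) + (227368 - 28422)) = 261949*(-1/305*(-167) + 198946) = 261949*(167/305 + 198946) = 261949*(60678697/305) = 15894724000453/305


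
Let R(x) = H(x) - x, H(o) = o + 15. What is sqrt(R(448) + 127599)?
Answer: sqrt(127614) ≈ 357.23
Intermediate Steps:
H(o) = 15 + o
R(x) = 15 (R(x) = (15 + x) - x = 15)
sqrt(R(448) + 127599) = sqrt(15 + 127599) = sqrt(127614)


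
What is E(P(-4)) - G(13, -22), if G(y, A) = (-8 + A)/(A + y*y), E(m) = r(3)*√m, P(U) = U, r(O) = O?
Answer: 10/49 + 6*I ≈ 0.20408 + 6.0*I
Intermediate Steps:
E(m) = 3*√m
G(y, A) = (-8 + A)/(A + y²)
E(P(-4)) - G(13, -22) = 3*√(-4) - (-8 - 22)/(-22 + 13²) = 3*(2*I) - (-30)/(-22 + 169) = 6*I - (-30)/147 = 6*I - 1*(-10/49) = 6*I + 10/49 = 10/49 + 6*I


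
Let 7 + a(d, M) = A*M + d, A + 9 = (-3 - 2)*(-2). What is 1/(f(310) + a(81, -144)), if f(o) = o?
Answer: 1/240 ≈ 0.0041667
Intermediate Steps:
A = 1 (A = -9 + (-3 - 2)*(-2) = -9 - 5*(-2) = -9 + 10 = 1)
a(d, M) = -7 + M + d (a(d, M) = -7 + (1*M + d) = -7 + (M + d) = -7 + M + d)
1/(f(310) + a(81, -144)) = 1/(310 + (-7 - 144 + 81)) = 1/(310 - 70) = 1/240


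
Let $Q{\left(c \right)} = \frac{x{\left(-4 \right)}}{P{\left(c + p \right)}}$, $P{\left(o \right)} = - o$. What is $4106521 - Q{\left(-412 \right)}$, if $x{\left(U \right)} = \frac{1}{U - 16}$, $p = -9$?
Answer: $\frac{34576906821}{8420} \approx 4.1065 \cdot 10^{6}$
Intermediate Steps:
$x{\left(U \right)} = \frac{1}{-16 + U}$
$Q{\left(c \right)} = - \frac{1}{20 \left(9 - c\right)}$ ($Q{\left(c \right)} = \frac{1}{\left(-16 - 4\right) \left(- (c - 9)\right)} = \frac{1}{\left(-20\right) \left(- (-9 + c)\right)} = - \frac{1}{20 \left(9 - c\right)}$)
$4106521 - Q{\left(-412 \right)} = 4106521 - \frac{1}{20 \left(-9 - 412\right)} = 4106521 - \frac{1}{20 \left(-421\right)} = 4106521 - \frac{1}{20} \left(- \frac{1}{421}\right) = 4106521 - - \frac{1}{8420} = 4106521 + \frac{1}{8420} = \frac{34576906821}{8420}$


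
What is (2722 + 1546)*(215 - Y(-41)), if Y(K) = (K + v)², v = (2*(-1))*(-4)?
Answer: -3730232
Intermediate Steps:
v = 8 (v = -2*(-4) = 8)
Y(K) = (8 + K)² (Y(K) = (K + 8)² = (8 + K)²)
(2722 + 1546)*(215 - Y(-41)) = (2722 + 1546)*(215 - (8 - 41)²) = 4268*(215 - 1*(-33)²) = 4268*(215 - 1*1089) = 4268*(215 - 1089) = 4268*(-874) = -3730232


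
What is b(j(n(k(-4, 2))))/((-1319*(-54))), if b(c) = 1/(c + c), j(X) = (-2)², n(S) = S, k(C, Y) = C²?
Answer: 1/569808 ≈ 1.7550e-6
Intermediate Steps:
j(X) = 4
b(c) = 1/(2*c)
b(j(n(k(-4, 2))))/((-1319*(-54))) = ((½)/4)/((-1319*(-54))) = ((½)*(¼))/((-1*(-71226))) = (⅛)/71226 = (⅛)*(1/71226) = 1/569808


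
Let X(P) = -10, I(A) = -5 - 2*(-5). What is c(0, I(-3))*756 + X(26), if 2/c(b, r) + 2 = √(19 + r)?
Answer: 706/5 + 756*√6/5 ≈ 511.56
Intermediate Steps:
I(A) = 5 (I(A) = -5 + 10 = 5)
c(b, r) = 2/(-2 + √(19 + r))
c(0, I(-3))*756 + X(26) = (2/(-2 + √(19 + 5)))*756 - 10 = (2/(-2 + √24))*756 - 10 = (2/(-2 + 2*√6))*756 - 10 = 1512/(-2 + 2*√6) - 10 = -10 + 1512/(-2 + 2*√6)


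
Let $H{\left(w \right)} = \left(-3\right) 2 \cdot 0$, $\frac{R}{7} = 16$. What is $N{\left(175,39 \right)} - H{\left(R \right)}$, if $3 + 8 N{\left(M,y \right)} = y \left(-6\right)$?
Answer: $- \frac{237}{8} \approx -29.625$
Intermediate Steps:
$R = 112$ ($R = 7 \cdot 16 = 112$)
$N{\left(M,y \right)} = - \frac{3}{8} - \frac{3 y}{4}$ ($N{\left(M,y \right)} = - \frac{3}{8} + \frac{y \left(-6\right)}{8} = - \frac{3}{8} + \frac{\left(-6\right) y}{8} = - \frac{3}{8} - \frac{3 y}{4}$)
$H{\left(w \right)} = 0$ ($H{\left(w \right)} = \left(-6\right) 0 = 0$)
$N{\left(175,39 \right)} - H{\left(R \right)} = \left(- \frac{3}{8} - \frac{117}{4}\right) - 0 = \left(- \frac{3}{8} - \frac{117}{4}\right) + 0 = - \frac{237}{8} + 0 = - \frac{237}{8}$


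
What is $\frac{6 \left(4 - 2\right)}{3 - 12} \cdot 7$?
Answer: $- \frac{28}{3} \approx -9.3333$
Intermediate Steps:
$\frac{6 \left(4 - 2\right)}{3 - 12} \cdot 7 = \frac{6 \cdot 2}{-9} \cdot 7 = \left(- \frac{1}{9}\right) 12 \cdot 7 = \left(- \frac{4}{3}\right) 7 = - \frac{28}{3}$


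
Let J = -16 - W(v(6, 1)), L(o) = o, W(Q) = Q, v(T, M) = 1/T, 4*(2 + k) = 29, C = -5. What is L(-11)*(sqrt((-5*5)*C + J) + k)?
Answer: -231/4 - 11*sqrt(3918)/6 ≈ -172.51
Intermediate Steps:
k = 21/4 (k = -2 + (1/4)*29 = -2 + 29/4 = 21/4 ≈ 5.2500)
J = -97/6 (J = -16 - 1/6 = -97/6 ≈ -16.167)
L(-11)*(sqrt((-5*5)*C + J) + k) = -11*(sqrt(-5*5*(-5) - 97/6) + 21/4) = -11*(sqrt(-25*(-5) - 97/6) + 21/4) = -11*(sqrt(125 - 97/6) + 21/4) = -11*(sqrt(653/6) + 21/4) = -11*(sqrt(3918)/6 + 21/4) = -11*(21/4 + sqrt(3918)/6) = -231/4 - 11*sqrt(3918)/6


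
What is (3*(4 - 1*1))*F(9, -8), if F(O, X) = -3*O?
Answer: -243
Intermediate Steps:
(3*(4 - 1*1))*F(9, -8) = (3*(4 - 1*1))*(-3*9) = (3*(4 - 1))*(-27) = (3*3)*(-27) = 9*(-27) = -243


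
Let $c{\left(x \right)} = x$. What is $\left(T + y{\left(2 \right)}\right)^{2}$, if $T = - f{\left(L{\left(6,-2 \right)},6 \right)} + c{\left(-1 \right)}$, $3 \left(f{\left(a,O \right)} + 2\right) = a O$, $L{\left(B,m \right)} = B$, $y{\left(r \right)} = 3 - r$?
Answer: $100$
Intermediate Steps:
$f{\left(a,O \right)} = -2 + \frac{O a}{3}$ ($f{\left(a,O \right)} = -2 + \frac{a O}{3} = -2 + \frac{O a}{3}$)
$T = -11$ ($T = - (-2 + \frac{1}{3} \cdot 6 \cdot 6) - 1 = - (-2 + 12) - 1 = \left(-1\right) 10 - 1 = -10 - 1 = -11$)
$\left(T + y{\left(2 \right)}\right)^{2} = \left(-11 + \left(3 - 2\right)\right)^{2} = \left(-11 + 1\right)^{2} = \left(-10\right)^{2} = 100$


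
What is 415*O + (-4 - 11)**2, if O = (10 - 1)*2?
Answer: 7695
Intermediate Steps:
O = 18 (O = 9*2 = 18)
415*O + (-4 - 11)**2 = 415*18 + (-4 - 11)**2 = 7470 + (-15)**2 = 7470 + 225 = 7695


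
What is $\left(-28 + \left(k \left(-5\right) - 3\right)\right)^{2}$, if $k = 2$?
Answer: $1681$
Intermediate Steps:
$\left(-28 + \left(k \left(-5\right) - 3\right)\right)^{2} = \left(-28 + \left(2 \left(-5\right) - 3\right)\right)^{2} = \left(-28 - 13\right)^{2} = \left(-41\right)^{2} = 1681$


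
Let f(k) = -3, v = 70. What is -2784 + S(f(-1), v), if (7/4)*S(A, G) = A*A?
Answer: -19452/7 ≈ -2778.9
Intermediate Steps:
S(A, G) = 4*A**2/7 (S(A, G) = 4*(A*A)/7 = 4*A**2/7)
-2784 + S(f(-1), v) = -2784 + (4/7)*(-3)**2 = -2784 + (4/7)*9 = -2784 + 36/7 = -19452/7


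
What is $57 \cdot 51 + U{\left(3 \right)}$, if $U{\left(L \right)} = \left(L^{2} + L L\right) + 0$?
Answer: $2925$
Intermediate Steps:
$U{\left(L \right)} = 2 L^{2}$ ($U{\left(L \right)} = \left(L^{2} + L^{2}\right) + 0 = 2 L^{2} + 0 = 2 L^{2}$)
$57 \cdot 51 + U{\left(3 \right)} = 57 \cdot 51 + 2 \cdot 3^{2} = 2907 + 2 \cdot 9 = 2907 + 18 = 2925$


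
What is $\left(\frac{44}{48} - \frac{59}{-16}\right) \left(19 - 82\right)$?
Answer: $- \frac{4641}{16} \approx -290.06$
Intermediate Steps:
$\left(\frac{44}{48} - \frac{59}{-16}\right) \left(19 - 82\right) = \left(44 \cdot \frac{1}{48} - - \frac{59}{16}\right) \left(-63\right) = \left(\frac{11}{12} + \frac{59}{16}\right) \left(-63\right) = \frac{221}{48} \left(-63\right) = - \frac{4641}{16}$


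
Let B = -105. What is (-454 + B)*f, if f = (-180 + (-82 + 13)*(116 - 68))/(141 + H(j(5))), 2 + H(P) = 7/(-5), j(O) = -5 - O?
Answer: 56745/4 ≈ 14186.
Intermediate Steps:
H(P) = -17/5 (H(P) = -2 + 7/(-5) = -2 + 7*(-⅕) = -2 - 7/5 = -17/5)
f = -4365/172 (f = (-180 + (-82 + 13)*(116 - 68))/(141 - 17/5) = (-180 - 69*48)/(688/5) = (-180 - 3312)*(5/688) = -3492*5/688 = -4365/172 ≈ -25.378)
(-454 + B)*f = (-454 - 105)*(-4365/172) = -559*(-4365/172) = 56745/4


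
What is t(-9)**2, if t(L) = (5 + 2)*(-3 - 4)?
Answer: 2401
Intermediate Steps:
t(L) = -49 (t(L) = 7*(-7) = -49)
t(-9)**2 = (-49)**2 = 2401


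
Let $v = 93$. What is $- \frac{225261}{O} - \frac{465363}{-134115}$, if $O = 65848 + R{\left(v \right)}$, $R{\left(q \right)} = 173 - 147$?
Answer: $\frac{49382583}{981632390} \approx 0.050307$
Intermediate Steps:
$R{\left(q \right)} = 26$ ($R{\left(q \right)} = 173 - 147 = 26$)
$O = 65874$ ($O = 65848 + 26 = 65874$)
$- \frac{225261}{O} - \frac{465363}{-134115} = - \frac{225261}{65874} - \frac{465363}{-134115} = \left(-225261\right) \frac{1}{65874} - - \frac{155121}{44705} = - \frac{75087}{21958} + \frac{155121}{44705} = \frac{49382583}{981632390}$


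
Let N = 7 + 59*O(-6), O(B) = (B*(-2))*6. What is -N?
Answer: -4255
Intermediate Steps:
O(B) = -12*B (O(B) = -2*B*6 = -12*B)
N = 4255 (N = 7 + 59*(-12*(-6)) = 7 + 59*72 = 7 + 4248 = 4255)
-N = -1*4255 = -4255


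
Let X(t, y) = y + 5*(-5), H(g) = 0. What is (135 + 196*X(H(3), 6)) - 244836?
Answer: -248425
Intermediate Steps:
X(t, y) = -25 + y (X(t, y) = y - 25 = -25 + y)
(135 + 196*X(H(3), 6)) - 244836 = (135 + 196*(-25 + 6)) - 244836 = (135 + 196*(-19)) - 244836 = (135 - 3724) - 244836 = -3589 - 244836 = -248425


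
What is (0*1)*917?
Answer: 0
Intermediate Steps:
(0*1)*917 = 0*917 = 0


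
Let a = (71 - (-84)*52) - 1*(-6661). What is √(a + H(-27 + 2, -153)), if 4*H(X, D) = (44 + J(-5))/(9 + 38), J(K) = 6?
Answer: 5*√3923278/94 ≈ 105.36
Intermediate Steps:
H(X, D) = 25/94 (H(X, D) = ((44 + 6)/(9 + 38))/4 = (50/47)/4 = (50*(1/47))/4 = (¼)*(50/47) = 25/94)
a = 11100 (a = (71 - 1*(-4368)) + 6661 = (71 + 4368) + 6661 = 4439 + 6661 = 11100)
√(a + H(-27 + 2, -153)) = √(11100 + 25/94) = √(1043425/94) = 5*√3923278/94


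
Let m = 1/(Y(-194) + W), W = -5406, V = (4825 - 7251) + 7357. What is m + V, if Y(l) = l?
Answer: 27613599/5600 ≈ 4931.0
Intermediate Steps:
V = 4931 (V = -2426 + 7357 = 4931)
m = -1/5600 (m = 1/(-194 - 5406) = 1/(-5600) = -1/5600 ≈ -0.00017857)
m + V = -1/5600 + 4931 = 27613599/5600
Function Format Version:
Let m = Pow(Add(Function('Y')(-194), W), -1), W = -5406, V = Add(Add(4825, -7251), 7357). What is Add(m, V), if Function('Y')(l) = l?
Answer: Rational(27613599, 5600) ≈ 4931.0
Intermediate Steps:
V = 4931 (V = Add(-2426, 7357) = 4931)
m = Rational(-1, 5600) (m = Pow(Add(-194, -5406), -1) = Pow(-5600, -1) = Rational(-1, 5600) ≈ -0.00017857)
Add(m, V) = Add(Rational(-1, 5600), 4931) = Rational(27613599, 5600)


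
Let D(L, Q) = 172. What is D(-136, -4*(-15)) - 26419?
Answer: -26247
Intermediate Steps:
D(-136, -4*(-15)) - 26419 = 172 - 26419 = -26247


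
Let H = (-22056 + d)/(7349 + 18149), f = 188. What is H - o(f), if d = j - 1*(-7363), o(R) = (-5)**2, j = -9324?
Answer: -661467/25498 ≈ -25.942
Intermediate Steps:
o(R) = 25
d = -1961 (d = -9324 - 1*(-7363) = -9324 + 7363 = -1961)
H = -24017/25498 (H = (-22056 - 1961)/(7349 + 18149) = -24017/25498 ≈ -0.94192)
H - o(f) = -24017/25498 - 1*25 = -24017/25498 - 25 = -661467/25498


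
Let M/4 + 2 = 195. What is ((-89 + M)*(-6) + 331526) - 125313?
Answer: 202115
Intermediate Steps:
M = 772 (M = -8 + 4*195 = -8 + 780 = 772)
((-89 + M)*(-6) + 331526) - 125313 = ((-89 + 772)*(-6) + 331526) - 125313 = (683*(-6) + 331526) - 125313 = (-4098 + 331526) - 125313 = 327428 - 125313 = 202115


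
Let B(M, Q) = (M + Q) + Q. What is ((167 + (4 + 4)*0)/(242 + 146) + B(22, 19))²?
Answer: 549761809/150544 ≈ 3651.8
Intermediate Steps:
B(M, Q) = M + 2*Q
((167 + (4 + 4)*0)/(242 + 146) + B(22, 19))² = ((167 + (4 + 4)*0)/(242 + 146) + (22 + 2*19))² = ((167 + 8*0)/388 + (22 + 38))² = ((167 + 0)*(1/388) + 60)² = (167*(1/388) + 60)² = (167/388 + 60)² = (23447/388)² = 549761809/150544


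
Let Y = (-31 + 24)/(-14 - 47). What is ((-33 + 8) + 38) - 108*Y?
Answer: 37/61 ≈ 0.60656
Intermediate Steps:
Y = 7/61 (Y = -7/(-61) = -7*(-1/61) = 7/61 ≈ 0.11475)
((-33 + 8) + 38) - 108*Y = ((-33 + 8) + 38) - 108*7/61 = (-25 + 38) - 756/61 = 13 - 756/61 = 37/61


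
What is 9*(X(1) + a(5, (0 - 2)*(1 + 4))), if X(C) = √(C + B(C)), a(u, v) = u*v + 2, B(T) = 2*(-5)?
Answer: -432 + 27*I ≈ -432.0 + 27.0*I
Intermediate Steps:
B(T) = -10
a(u, v) = 2 + u*v
X(C) = √(-10 + C) (X(C) = √(C - 10) = √(-10 + C))
9*(X(1) + a(5, (0 - 2)*(1 + 4))) = 9*(√(-10 + 1) + (2 + 5*((0 - 2)*(1 + 4)))) = 9*(√(-9) + (2 + 5*(-2*5))) = 9*(3*I + (2 + 5*(-10))) = 9*(3*I + (2 - 50)) = 9*(3*I - 48) = 9*(-48 + 3*I) = -432 + 27*I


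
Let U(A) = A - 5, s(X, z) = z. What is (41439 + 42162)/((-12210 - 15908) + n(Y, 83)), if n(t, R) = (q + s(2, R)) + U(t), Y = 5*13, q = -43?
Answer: -83601/28018 ≈ -2.9838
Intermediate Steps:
U(A) = -5 + A
Y = 65
n(t, R) = -48 + R + t (n(t, R) = (-43 + R) + (-5 + t) = -48 + R + t)
(41439 + 42162)/((-12210 - 15908) + n(Y, 83)) = (41439 + 42162)/((-12210 - 15908) + (-48 + 83 + 65)) = 83601/(-28118 + 100) = 83601/(-28018) = 83601*(-1/28018) = -83601/28018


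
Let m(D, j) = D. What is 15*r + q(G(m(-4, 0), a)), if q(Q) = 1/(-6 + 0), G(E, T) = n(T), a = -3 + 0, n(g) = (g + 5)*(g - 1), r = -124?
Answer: -11161/6 ≈ -1860.2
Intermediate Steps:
n(g) = (-1 + g)*(5 + g) (n(g) = (5 + g)*(-1 + g) = (-1 + g)*(5 + g))
a = -3
G(E, T) = -5 + T² + 4*T
q(Q) = -⅙ (q(Q) = 1/(-6) = -⅙)
15*r + q(G(m(-4, 0), a)) = 15*(-124) - ⅙ = -1860 - ⅙ = -11161/6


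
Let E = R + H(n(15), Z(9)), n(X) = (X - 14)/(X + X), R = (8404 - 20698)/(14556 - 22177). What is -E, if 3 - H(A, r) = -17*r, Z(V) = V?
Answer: -1201170/7621 ≈ -157.61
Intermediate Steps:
R = 12294/7621 (R = -12294/(-7621) = -12294*(-1/7621) = 12294/7621 ≈ 1.6132)
n(X) = (-14 + X)/(2*X) (n(X) = (-14 + X)/((2*X)) = (-14 + X)*(1/(2*X)) = (-14 + X)/(2*X))
H(A, r) = 3 + 17*r (H(A, r) = 3 - (-17)*r = 3 + 17*r)
E = 1201170/7621 (E = 12294/7621 + (3 + 17*9) = 12294/7621 + (3 + 153) = 12294/7621 + 156 = 1201170/7621 ≈ 157.61)
-E = -1*1201170/7621 = -1201170/7621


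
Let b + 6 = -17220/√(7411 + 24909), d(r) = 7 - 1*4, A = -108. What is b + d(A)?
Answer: -3 - 861*√505/202 ≈ -98.785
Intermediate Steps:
d(r) = 3 (d(r) = 7 - 4 = 3)
b = -6 - 861*√505/202 (b = -6 - 17220/√(7411 + 24909) = -6 - 17220*√505/4040 = -6 - 861*√505/202 ≈ -101.79)
b + d(A) = (-6 - 861*√505/202) + 3 = -3 - 861*√505/202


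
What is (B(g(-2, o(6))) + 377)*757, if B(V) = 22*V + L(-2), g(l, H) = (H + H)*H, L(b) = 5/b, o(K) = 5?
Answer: 2232393/2 ≈ 1.1162e+6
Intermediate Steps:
g(l, H) = 2*H² (g(l, H) = (2*H)*H = 2*H²)
B(V) = -5/2 + 22*V (B(V) = 22*V + 5/(-2) = 22*V + 5*(-½) = 22*V - 5/2 = -5/2 + 22*V)
(B(g(-2, o(6))) + 377)*757 = ((-5/2 + 22*(2*5²)) + 377)*757 = ((-5/2 + 22*(2*25)) + 377)*757 = ((-5/2 + 22*50) + 377)*757 = ((-5/2 + 1100) + 377)*757 = (2195/2 + 377)*757 = (2949/2)*757 = 2232393/2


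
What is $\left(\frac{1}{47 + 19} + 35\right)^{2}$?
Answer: $\frac{5340721}{4356} \approx 1226.1$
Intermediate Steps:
$\left(\frac{1}{47 + 19} + 35\right)^{2} = \left(\frac{1}{66} + 35\right)^{2} = \left(\frac{2311}{66}\right)^{2} = \frac{5340721}{4356}$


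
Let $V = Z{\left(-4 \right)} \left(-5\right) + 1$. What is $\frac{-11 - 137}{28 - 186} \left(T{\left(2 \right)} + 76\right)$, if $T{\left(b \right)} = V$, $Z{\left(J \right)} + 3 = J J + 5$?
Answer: $- \frac{962}{79} \approx -12.177$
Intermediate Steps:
$Z{\left(J \right)} = 2 + J^{2}$ ($Z{\left(J \right)} = -3 + \left(J J + 5\right) = -3 + \left(J^{2} + 5\right) = -3 + \left(5 + J^{2}\right) = 2 + J^{2}$)
$V = -89$ ($V = \left(2 + \left(-4\right)^{2}\right) \left(-5\right) + 1 = \left(2 + 16\right) \left(-5\right) + 1 = 18 \left(-5\right) + 1 = -90 + 1 = -89$)
$T{\left(b \right)} = -89$
$\frac{-11 - 137}{28 - 186} \left(T{\left(2 \right)} + 76\right) = \frac{-11 - 137}{28 - 186} \left(-89 + 76\right) = - \frac{148}{-158} \left(-13\right) = \left(-148\right) \left(- \frac{1}{158}\right) \left(-13\right) = \frac{74}{79} \left(-13\right) = - \frac{962}{79}$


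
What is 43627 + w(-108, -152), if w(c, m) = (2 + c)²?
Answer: 54863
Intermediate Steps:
43627 + w(-108, -152) = 43627 + (2 - 108)² = 43627 + (-106)² = 43627 + 11236 = 54863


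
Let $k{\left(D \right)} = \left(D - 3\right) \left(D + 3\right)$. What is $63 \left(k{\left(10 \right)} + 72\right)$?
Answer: $10269$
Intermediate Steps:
$k{\left(D \right)} = \left(-3 + D\right) \left(3 + D\right)$
$63 \left(k{\left(10 \right)} + 72\right) = 63 \left(\left(-9 + 10^{2}\right) + 72\right) = 63 \left(\left(-9 + 100\right) + 72\right) = 63 \left(91 + 72\right) = 63 \cdot 163 = 10269$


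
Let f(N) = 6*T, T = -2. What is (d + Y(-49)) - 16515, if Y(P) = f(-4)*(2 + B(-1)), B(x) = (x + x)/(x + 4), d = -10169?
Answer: -26700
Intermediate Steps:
f(N) = -12 (f(N) = 6*(-2) = -12)
B(x) = 2*x/(4 + x) (B(x) = (2*x)/(4 + x) = 2*x/(4 + x))
Y(P) = -16 (Y(P) = -12*(2 + 2*(-1)/(4 - 1)) = -12*(2 + 2*(-1)/3) = -12*(2 + 2*(-1)*(⅓)) = -12*(2 - ⅔) = -12*4/3 = -16)
(d + Y(-49)) - 16515 = (-10169 - 16) - 16515 = -10185 - 16515 = -26700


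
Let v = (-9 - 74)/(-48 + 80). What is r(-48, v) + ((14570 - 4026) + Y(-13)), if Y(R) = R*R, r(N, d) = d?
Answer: 342733/32 ≈ 10710.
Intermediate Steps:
v = -83/32 ≈ -2.5938
Y(R) = R²
r(-48, v) + ((14570 - 4026) + Y(-13)) = -83/32 + ((14570 - 4026) + (-13)²) = -83/32 + (10544 + 169) = -83/32 + 10713 = 342733/32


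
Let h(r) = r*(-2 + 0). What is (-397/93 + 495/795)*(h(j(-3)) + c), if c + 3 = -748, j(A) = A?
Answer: 13389140/4929 ≈ 2716.4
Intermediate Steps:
c = -751 (c = -3 - 748 = -751)
h(r) = -2*r (h(r) = r*(-2) = -2*r)
(-397/93 + 495/795)*(h(j(-3)) + c) = (-397/93 + 495/795)*(-2*(-3) - 751) = (-397*1/93 + 495*(1/795))*(6 - 751) = (-397/93 + 33/53)*(-745) = -17972/4929*(-745) = 13389140/4929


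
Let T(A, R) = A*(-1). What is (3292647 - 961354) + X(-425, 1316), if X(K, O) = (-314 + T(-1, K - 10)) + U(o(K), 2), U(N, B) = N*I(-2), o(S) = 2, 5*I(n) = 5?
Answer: 2330982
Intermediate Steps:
I(n) = 1 (I(n) = (1/5)*5 = 1)
T(A, R) = -A
U(N, B) = N (U(N, B) = N*1 = N)
X(K, O) = -311 (X(K, O) = (-314 - 1*(-1)) + 2 = (-314 + 1) + 2 = -313 + 2 = -311)
(3292647 - 961354) + X(-425, 1316) = (3292647 - 961354) - 311 = 2331293 - 311 = 2330982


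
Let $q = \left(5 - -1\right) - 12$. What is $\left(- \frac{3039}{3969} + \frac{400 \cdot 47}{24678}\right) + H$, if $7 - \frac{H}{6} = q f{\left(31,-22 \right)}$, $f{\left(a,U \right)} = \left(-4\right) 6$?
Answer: $- \frac{496992583}{604611} \approx -822.0$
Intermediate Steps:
$f{\left(a,U \right)} = -24$
$q = -6$ ($q = \left(5 + 1\right) - 12 = 6 - 12 = -6$)
$H = -822$ ($H = 42 - 6 \left(\left(-6\right) \left(-24\right)\right) = 42 - 864 = -822$)
$\left(- \frac{3039}{3969} + \frac{400 \cdot 47}{24678}\right) + H = \left(- \frac{3039}{3969} + \frac{400 \cdot 47}{24678}\right) - 822 = \left(\left(-3039\right) \frac{1}{3969} + 18800 \cdot \frac{1}{24678}\right) - 822 = \left(- \frac{1013}{1323} + \frac{9400}{12339}\right) - 822 = - \frac{2341}{604611} - 822 = - \frac{496992583}{604611}$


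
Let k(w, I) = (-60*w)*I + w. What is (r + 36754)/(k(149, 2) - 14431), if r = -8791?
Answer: -2151/2474 ≈ -0.86944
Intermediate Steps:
k(w, I) = w - 60*I*w (k(w, I) = -60*I*w + w = w - 60*I*w)
(r + 36754)/(k(149, 2) - 14431) = (-8791 + 36754)/(149*(1 - 60*2) - 14431) = 27963/(149*(1 - 120) - 14431) = 27963/(149*(-119) - 14431) = 27963/(-17731 - 14431) = 27963/(-32162) = 27963*(-1/32162) = -2151/2474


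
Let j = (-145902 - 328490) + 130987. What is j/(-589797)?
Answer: 343405/589797 ≈ 0.58224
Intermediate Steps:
j = -343405 (j = -474392 + 130987 = -343405)
j/(-589797) = -343405/(-589797) = -343405*(-1/589797) = 343405/589797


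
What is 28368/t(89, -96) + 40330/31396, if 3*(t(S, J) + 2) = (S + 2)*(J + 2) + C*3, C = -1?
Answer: -1163289697/134421974 ≈ -8.6540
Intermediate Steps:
t(S, J) = -3 + (2 + J)*(2 + S)/3 (t(S, J) = -2 + ((S + 2)*(J + 2) - 1*3)/3 = -2 + ((2 + S)*(2 + J) - 3)/3 = -2 + ((2 + J)*(2 + S) - 3)/3 = -2 + (-3 + (2 + J)*(2 + S))/3 = -2 + (-1 + (2 + J)*(2 + S)/3) = -3 + (2 + J)*(2 + S)/3)
28368/t(89, -96) + 40330/31396 = 28368/(-5/3 + (⅔)*(-96) + (⅔)*89 + (⅓)*(-96)*89) + 40330/31396 = 28368/(-5/3 - 64 + 178/3 - 2848) + 40330*(1/31396) = 28368/(-8563/3) + 20165/15698 = 28368*(-3/8563) + 20165/15698 = -85104/8563 + 20165/15698 = -1163289697/134421974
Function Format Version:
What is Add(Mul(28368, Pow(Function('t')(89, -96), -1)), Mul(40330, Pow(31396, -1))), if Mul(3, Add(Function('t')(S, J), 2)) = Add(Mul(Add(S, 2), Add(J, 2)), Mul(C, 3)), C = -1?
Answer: Rational(-1163289697, 134421974) ≈ -8.6540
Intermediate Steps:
Function('t')(S, J) = Add(-3, Mul(Rational(1, 3), Add(2, J), Add(2, S))) (Function('t')(S, J) = Add(-2, Mul(Rational(1, 3), Add(Mul(Add(S, 2), Add(J, 2)), Mul(-1, 3)))) = Add(-2, Mul(Rational(1, 3), Add(Mul(Add(2, S), Add(2, J)), -3))) = Add(-2, Mul(Rational(1, 3), Add(Mul(Add(2, J), Add(2, S)), -3))) = Add(-2, Mul(Rational(1, 3), Add(-3, Mul(Add(2, J), Add(2, S))))) = Add(-2, Add(-1, Mul(Rational(1, 3), Add(2, J), Add(2, S)))) = Add(-3, Mul(Rational(1, 3), Add(2, J), Add(2, S))))
Add(Mul(28368, Pow(Function('t')(89, -96), -1)), Mul(40330, Pow(31396, -1))) = Add(Mul(28368, Pow(Add(Rational(-5, 3), Mul(Rational(2, 3), -96), Mul(Rational(2, 3), 89), Mul(Rational(1, 3), -96, 89)), -1)), Mul(40330, Pow(31396, -1))) = Add(Mul(28368, Pow(Add(Rational(-5, 3), -64, Rational(178, 3), -2848), -1)), Mul(40330, Rational(1, 31396))) = Add(Mul(28368, Pow(Rational(-8563, 3), -1)), Rational(20165, 15698)) = Add(Mul(28368, Rational(-3, 8563)), Rational(20165, 15698)) = Add(Rational(-85104, 8563), Rational(20165, 15698)) = Rational(-1163289697, 134421974)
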